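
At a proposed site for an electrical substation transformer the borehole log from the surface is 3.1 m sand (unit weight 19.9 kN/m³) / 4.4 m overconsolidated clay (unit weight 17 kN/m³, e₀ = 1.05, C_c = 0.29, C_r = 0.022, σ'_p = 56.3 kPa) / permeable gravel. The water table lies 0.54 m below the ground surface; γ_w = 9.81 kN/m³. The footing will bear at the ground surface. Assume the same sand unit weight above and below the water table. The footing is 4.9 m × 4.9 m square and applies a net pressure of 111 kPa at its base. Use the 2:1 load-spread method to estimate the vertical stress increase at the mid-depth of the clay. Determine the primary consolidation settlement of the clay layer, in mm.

Mid-depth of clay below the ground surface: z = 3.1 + 4.4/2 = 5.3 m.
Total vertical stress at mid-clay: σ_v = 19.9×3.1 + 17×2.2 = 99.09 kPa.
Pore pressure: u = 9.81×(5.3 − 0.54) = 46.696 kPa.
Initial effective stress: σ'_0 = σ_v − u = 99.09 − 46.696 = 52.394 kPa.
Stress increase at mid-clay by the 2:1 spreading method:
Δσ = qBL/((B+z)(L+z)) = 111×4.9×4.9/((4.9+5.3)(4.9+5.3)) = 25.616 kPa
Final effective stress: σ'_f = 52.394 + 25.616 = 78.01 kPa.
σ'_f = 78.01 > σ'_p = 56.3 kPa, so the stress path crosses the preconsolidation pressure — recompression up to σ'_p, then virgin compression beyond:
S_c = H/(1+e₀)·[C_r·log₁₀(σ'_p/σ'_0) + C_c·log₁₀(σ'_f/σ'_p)]
    = 4.4/2.05 × [0.022×log₁₀(56.3/52.394) + 0.29×log₁₀(78.01/56.3)]
    = 2.1463 × [0.00068699 + 0.041076] = 0.08964 m

S_c ≈ 89.6 mm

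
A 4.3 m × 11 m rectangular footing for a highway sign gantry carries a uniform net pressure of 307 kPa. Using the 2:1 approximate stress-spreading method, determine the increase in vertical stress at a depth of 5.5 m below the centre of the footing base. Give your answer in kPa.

By the 2:1 method the load spreads at 1 horizontal : 2 vertical, so at depth z the loaded area has grown by z in each plan dimension:
Δσ = qBL/((B+z)(L+z)) = 307×4.3×11/((4.3+5.5)(11+5.5)) = 89.803 kPa

Δσ_z ≈ 89.8 kPa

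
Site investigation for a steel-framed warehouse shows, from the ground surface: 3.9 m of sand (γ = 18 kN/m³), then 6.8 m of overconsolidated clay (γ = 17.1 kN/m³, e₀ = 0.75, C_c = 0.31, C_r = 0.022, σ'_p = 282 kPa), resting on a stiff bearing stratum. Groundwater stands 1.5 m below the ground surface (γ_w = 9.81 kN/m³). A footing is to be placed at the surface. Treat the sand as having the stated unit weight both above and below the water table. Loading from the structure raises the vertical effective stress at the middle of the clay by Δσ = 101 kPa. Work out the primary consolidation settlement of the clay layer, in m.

Mid-depth of clay below the ground surface: z = 3.9 + 6.8/2 = 7.3 m.
Total vertical stress at mid-clay: σ_v = 18×3.9 + 17.1×3.4 = 128.34 kPa.
Pore pressure: u = 9.81×(7.3 − 1.5) = 56.898 kPa.
Initial effective stress: σ'_0 = σ_v − u = 128.34 − 56.898 = 71.442 kPa.
Final effective stress: σ'_f = 71.442 + 101 = 172.44 kPa.
σ'_f = 172.44 ≤ σ'_p = 282 kPa, so the clay remains overconsolidated and only the recompression index applies:
S_c = C_r·H/(1+e₀)·log₁₀(σ'_f/σ'_0) = 0.022×6.8/1.75×log₁₀(172.44/71.442)
    = 0.085485 × 0.38268 = 0.03271 m

S_c ≈ 0.0327 m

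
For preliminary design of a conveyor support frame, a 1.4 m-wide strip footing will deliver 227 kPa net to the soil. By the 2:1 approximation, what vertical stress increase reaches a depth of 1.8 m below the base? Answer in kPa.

By the 2:1 method the load spreads at 1 horizontal : 2 vertical, so at depth z the loaded area has grown by z in each plan dimension:
Δσ = qB/(B+z) = 227×1.4/(1.4+1.8) = 99.312 kPa

Δσ_z ≈ 99.3 kPa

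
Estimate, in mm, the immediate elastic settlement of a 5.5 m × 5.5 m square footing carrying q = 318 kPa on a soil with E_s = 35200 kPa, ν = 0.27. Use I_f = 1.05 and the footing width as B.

S_e ≈ 48.4 mm

Immediate (elastic) settlement: S_e = q·B·(1−ν²)/E_s · I_f.
S_e = 318 × 5.5 × (1 − 0.27²) / 35200 × 1.05
    = 318 × 5.5 × 0.9271 / 35200 × 1.05
    = 0.04837 m = 48.37 mm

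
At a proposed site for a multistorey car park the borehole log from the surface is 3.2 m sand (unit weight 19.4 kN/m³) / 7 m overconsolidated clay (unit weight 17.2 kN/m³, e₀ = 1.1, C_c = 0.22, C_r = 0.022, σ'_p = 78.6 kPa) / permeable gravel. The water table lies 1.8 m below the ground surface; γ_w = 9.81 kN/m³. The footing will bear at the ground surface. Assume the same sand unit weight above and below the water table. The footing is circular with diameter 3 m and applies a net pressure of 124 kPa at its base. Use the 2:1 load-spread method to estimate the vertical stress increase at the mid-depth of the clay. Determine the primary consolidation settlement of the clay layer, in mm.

S_c ≈ 30.8 mm

Mid-depth of clay below the ground surface: z = 3.2 + 7/2 = 6.7 m.
Total vertical stress at mid-clay: σ_v = 19.4×3.2 + 17.2×3.5 = 122.28 kPa.
Pore pressure: u = 9.81×(6.7 − 1.8) = 48.069 kPa.
Initial effective stress: σ'_0 = σ_v − u = 122.28 − 48.069 = 74.211 kPa.
Stress increase at mid-clay by the 2:1 spreading method:
Δσ ≈ qD²/(D+z)² = 124×3²/(3+6.7)² = 11.861 kPa
Final effective stress: σ'_f = 74.211 + 11.861 = 86.072 kPa.
σ'_f = 86.072 > σ'_p = 78.6 kPa, so the stress path crosses the preconsolidation pressure — recompression up to σ'_p, then virgin compression beyond:
S_c = H/(1+e₀)·[C_r·log₁₀(σ'_p/σ'_0) + C_c·log₁₀(σ'_f/σ'_p)]
    = 7/2.1 × [0.022×log₁₀(78.6/74.211) + 0.22×log₁₀(86.072/78.6)]
    = 3.3333 × [0.00054899 + 0.0086767] = 0.03075 m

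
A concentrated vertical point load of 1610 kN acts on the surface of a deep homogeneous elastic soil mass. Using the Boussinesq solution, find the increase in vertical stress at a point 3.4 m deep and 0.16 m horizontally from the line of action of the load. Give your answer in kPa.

Δσ_z ≈ 66.1 kPa

Boussinesq vertical stress below a point load on an elastic half-space:
Δσ_z = 3P/(2πz²) · [1 + (r/z)²]^(−5/2)
r/z = 0.16/3.4 = 0.047059; [1+(r/z)²]^(−5/2) = 0.99449.
Δσ_z = 3×1610/(2π×3.4²) × 0.99449 = 66.498 × 0.99449 = 66.13 kPa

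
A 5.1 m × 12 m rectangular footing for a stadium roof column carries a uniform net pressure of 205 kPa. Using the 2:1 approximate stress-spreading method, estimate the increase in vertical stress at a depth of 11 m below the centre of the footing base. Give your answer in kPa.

By the 2:1 method the load spreads at 1 horizontal : 2 vertical, so at depth z the loaded area has grown by z in each plan dimension:
Δσ = qBL/((B+z)(L+z)) = 205×5.1×12/((5.1+11)(12+11)) = 33.881 kPa

Δσ_z ≈ 33.9 kPa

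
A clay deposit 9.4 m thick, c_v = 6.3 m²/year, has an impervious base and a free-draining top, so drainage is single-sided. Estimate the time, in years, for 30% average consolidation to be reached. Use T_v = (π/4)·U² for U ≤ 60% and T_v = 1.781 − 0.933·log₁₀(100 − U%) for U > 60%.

t ≈ 0.991 years

Drainage path length: H_d = H = 9.4 m (single drainage).
U ≤ 60%: T_v = (π/4)·U² = (π/4)×0.3² = 0.070686.
t = T_v·H_d²/c_v = 0.070686×9.4²/6.3 = 0.9914 years.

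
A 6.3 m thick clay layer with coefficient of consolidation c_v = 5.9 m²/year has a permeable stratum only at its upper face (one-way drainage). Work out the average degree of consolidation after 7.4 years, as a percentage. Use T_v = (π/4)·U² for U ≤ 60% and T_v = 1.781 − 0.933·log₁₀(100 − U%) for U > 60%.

Drainage path length: H_d = H = 6.3 m (single drainage).
T_v = c_v·t/H_d² = 5.9×7.4/6.3² = 1.1.
T_v = 1.1 corresponds to the U > 60% branch:
U = 1 − 10^((1.781 − T_v)/0.933)/100 = 0.9463

U ≈ 94.6 %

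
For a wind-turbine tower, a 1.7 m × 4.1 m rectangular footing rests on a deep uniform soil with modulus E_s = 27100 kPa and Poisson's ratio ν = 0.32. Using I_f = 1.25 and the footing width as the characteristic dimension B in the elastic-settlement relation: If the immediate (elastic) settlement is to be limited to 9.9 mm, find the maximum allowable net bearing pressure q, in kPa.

S_e = q·B·(1−ν²)/E_s · I_f  ⇒  q = S_e·E_s / (B·(1−ν²)·I_f).
q = 0.0099 × 27100 / (1.7 × 0.8976 × 1.25) = 140.7 kPa

q ≈ 141 kPa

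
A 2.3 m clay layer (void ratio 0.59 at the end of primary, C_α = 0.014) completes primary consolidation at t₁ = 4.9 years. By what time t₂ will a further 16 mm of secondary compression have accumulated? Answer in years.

S_s = C_α·H/(1+e_p)·log₁₀(t₂/t₁) ⇒ log₁₀(t₂/t₁) = S_s·(1+e_p)/(C_α·H).
log₁₀(t₂/t₁) = 0.016 × (1+0.59) / (0.014×2.3) = 0.7901
t₂ = t₁ × 10^0.7901 = 4.9 × 6.167 = 30.22 years

t₂ ≈ 30.2 years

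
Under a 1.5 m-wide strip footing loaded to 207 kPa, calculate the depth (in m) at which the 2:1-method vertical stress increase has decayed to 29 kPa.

2:1 spreading — at depth z the loaded area has grown by z in each plan dimension:
qB/(B+z) = Δσ_z ⇒ z = qB/Δσ_z − B = 207×1.5/29 − 1.5 = 9.207 m

z ≈ 9.21 m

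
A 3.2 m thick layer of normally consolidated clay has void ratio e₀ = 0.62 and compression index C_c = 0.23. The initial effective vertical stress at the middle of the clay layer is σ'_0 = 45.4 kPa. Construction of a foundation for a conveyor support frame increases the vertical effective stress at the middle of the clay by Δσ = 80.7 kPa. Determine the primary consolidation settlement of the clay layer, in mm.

S_c ≈ 202 mm

Final effective stress: σ'_f = σ'_0 + Δσ = 45.4 + 80.7 = 126.1 kPa.
Normally consolidated clay, so the full stress increment lies on the virgin compression line:
S_c = C_c·H/(1+e₀)·log₁₀(σ'_f/σ'_0) = 0.23×3.2/(1+0.62)×log₁₀(126.1/45.4)
    = 0.45432 × 0.44366 = 0.2016 m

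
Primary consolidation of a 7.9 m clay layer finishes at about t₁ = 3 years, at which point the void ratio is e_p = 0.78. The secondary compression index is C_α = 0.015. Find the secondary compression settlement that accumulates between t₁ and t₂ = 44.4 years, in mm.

Secondary compression: S_s = C_α·H/(1+e_p)·log₁₀(t₂/t₁)
S_s = 0.015×7.9/(1+0.78)×log₁₀(44.4/3)
    = 0.06657 × 1.17 = 0.07791 m

S_s ≈ 77.9 mm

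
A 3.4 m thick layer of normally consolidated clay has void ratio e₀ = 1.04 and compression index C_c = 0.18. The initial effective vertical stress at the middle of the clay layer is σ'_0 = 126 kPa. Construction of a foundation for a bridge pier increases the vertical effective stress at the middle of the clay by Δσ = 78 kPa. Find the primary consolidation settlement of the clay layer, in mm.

Final effective stress: σ'_f = σ'_0 + Δσ = 126 + 78 = 204 kPa.
Normally consolidated clay, so the full stress increment lies on the virgin compression line:
S_c = C_c·H/(1+e₀)·log₁₀(σ'_f/σ'_0) = 0.18×3.4/(1+1.04)×log₁₀(204/126)
    = 0.3 × 0.20926 = 0.06278 m

S_c ≈ 62.8 mm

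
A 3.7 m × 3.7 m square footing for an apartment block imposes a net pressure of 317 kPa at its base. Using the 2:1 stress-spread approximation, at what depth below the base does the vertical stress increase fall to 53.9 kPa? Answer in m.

z ≈ 5.27 m

2:1 spreading — at depth z the loaded area has grown by z in each plan dimension:
qB²/(B+z)² = Δσ_z ⇒ z = B(√(q/Δσ_z) − 1) = 3.7×(√(317/53.9) − 1) = 5.273 m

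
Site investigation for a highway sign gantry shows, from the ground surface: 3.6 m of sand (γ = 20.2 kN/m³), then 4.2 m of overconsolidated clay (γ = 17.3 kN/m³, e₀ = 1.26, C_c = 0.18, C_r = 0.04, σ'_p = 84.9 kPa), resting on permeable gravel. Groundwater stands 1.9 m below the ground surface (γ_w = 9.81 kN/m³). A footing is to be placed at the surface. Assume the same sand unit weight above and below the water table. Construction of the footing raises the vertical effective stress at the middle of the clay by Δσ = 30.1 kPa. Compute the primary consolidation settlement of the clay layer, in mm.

Mid-depth of clay below the ground surface: z = 3.6 + 4.2/2 = 5.7 m.
Total vertical stress at mid-clay: σ_v = 20.2×3.6 + 17.3×2.1 = 109.05 kPa.
Pore pressure: u = 9.81×(5.7 − 1.9) = 37.278 kPa.
Initial effective stress: σ'_0 = σ_v − u = 109.05 − 37.278 = 71.772 kPa.
Final effective stress: σ'_f = 71.772 + 30.1 = 101.87 kPa.
σ'_f = 101.87 > σ'_p = 84.9 kPa, so the stress path crosses the preconsolidation pressure — recompression up to σ'_p, then virgin compression beyond:
S_c = H/(1+e₀)·[C_r·log₁₀(σ'_p/σ'_0) + C_c·log₁₀(σ'_f/σ'_p)]
    = 4.2/2.26 × [0.04×log₁₀(84.9/71.772) + 0.18×log₁₀(101.87/84.9)]
    = 1.8584 × [0.0029181 + 0.014245] = 0.0319 m

S_c ≈ 31.9 mm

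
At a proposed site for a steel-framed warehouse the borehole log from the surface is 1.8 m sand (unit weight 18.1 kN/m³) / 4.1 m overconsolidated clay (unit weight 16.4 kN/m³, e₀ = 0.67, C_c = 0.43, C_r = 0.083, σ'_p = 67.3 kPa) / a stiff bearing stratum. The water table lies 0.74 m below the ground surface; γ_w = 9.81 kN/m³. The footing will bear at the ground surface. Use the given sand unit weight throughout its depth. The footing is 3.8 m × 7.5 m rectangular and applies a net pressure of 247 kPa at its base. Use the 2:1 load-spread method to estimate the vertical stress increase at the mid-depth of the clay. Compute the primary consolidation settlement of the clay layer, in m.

Mid-depth of clay below the ground surface: z = 1.8 + 4.1/2 = 3.85 m.
Total vertical stress at mid-clay: σ_v = 18.1×1.8 + 16.4×2.05 = 66.2 kPa.
Pore pressure: u = 9.81×(3.85 − 0.74) = 30.509 kPa.
Initial effective stress: σ'_0 = σ_v − u = 66.2 − 30.509 = 35.691 kPa.
Stress increase at mid-clay by the 2:1 spreading method:
Δσ = qBL/((B+z)(L+z)) = 247×3.8×7.5/((3.8+3.85)(7.5+3.85)) = 81.075 kPa
Final effective stress: σ'_f = 35.691 + 81.075 = 116.77 kPa.
σ'_f = 116.77 > σ'_p = 67.3 kPa, so the stress path crosses the preconsolidation pressure — recompression up to σ'_p, then virgin compression beyond:
S_c = H/(1+e₀)·[C_r·log₁₀(σ'_p/σ'_0) + C_c·log₁₀(σ'_f/σ'_p)]
    = 4.1/1.67 × [0.083×log₁₀(67.3/35.691) + 0.43×log₁₀(116.77/67.3)]
    = 2.4551 × [0.022863 + 0.10291] = 0.3088 m

S_c ≈ 0.309 m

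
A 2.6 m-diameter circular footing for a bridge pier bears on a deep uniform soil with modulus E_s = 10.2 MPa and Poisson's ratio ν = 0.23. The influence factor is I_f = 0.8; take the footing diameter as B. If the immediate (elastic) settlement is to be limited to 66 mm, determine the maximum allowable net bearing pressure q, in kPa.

E_s = 10.2 MPa = 10200 kPa.
S_e = q·B·(1−ν²)/E_s · I_f  ⇒  q = S_e·E_s / (B·(1−ν²)·I_f).
q = 0.066 × 10200 / (2.6 × 0.9471 × 0.8) = 341.7 kPa

q ≈ 342 kPa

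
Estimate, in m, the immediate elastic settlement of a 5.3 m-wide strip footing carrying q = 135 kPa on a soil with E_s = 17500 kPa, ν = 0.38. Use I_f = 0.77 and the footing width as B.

Immediate (elastic) settlement: S_e = q·B·(1−ν²)/E_s · I_f.
S_e = 135 × 5.3 × (1 − 0.38²) / 17500 × 0.77
    = 135 × 5.3 × 0.8556 / 17500 × 0.77
    = 0.02694 m

S_e ≈ 0.0269 m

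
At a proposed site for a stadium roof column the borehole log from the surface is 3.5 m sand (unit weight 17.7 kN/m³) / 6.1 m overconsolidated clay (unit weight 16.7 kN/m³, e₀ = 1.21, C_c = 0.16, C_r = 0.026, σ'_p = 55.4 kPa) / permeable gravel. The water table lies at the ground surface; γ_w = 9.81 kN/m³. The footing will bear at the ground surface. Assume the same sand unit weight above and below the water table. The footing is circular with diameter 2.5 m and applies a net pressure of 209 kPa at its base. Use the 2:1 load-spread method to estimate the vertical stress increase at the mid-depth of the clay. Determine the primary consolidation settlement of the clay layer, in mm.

Mid-depth of clay below the ground surface: z = 3.5 + 6.1/2 = 6.55 m.
Total vertical stress at mid-clay: σ_v = 17.7×3.5 + 16.7×3.05 = 112.88 kPa.
Pore pressure: u = 9.81×(6.55 − 0) = 64.255 kPa.
Initial effective stress: σ'_0 = σ_v − u = 112.88 − 64.255 = 48.625 kPa.
Stress increase at mid-clay by the 2:1 spreading method:
Δσ ≈ qD²/(D+z)² = 209×2.5²/(2.5+6.55)² = 15.949 kPa
Final effective stress: σ'_f = 48.625 + 15.949 = 64.574 kPa.
σ'_f = 64.574 > σ'_p = 55.4 kPa, so the stress path crosses the preconsolidation pressure — recompression up to σ'_p, then virgin compression beyond:
S_c = H/(1+e₀)·[C_r·log₁₀(σ'_p/σ'_0) + C_c·log₁₀(σ'_f/σ'_p)]
    = 6.1/2.21 × [0.026×log₁₀(55.4/48.625) + 0.16×log₁₀(64.574/55.4)]
    = 2.7602 × [0.0014729 + 0.010648] = 0.03346 m

S_c ≈ 33.5 mm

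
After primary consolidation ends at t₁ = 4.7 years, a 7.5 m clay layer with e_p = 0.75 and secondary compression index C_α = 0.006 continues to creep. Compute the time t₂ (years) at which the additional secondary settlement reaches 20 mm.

t₂ ≈ 28.2 years

S_s = C_α·H/(1+e_p)·log₁₀(t₂/t₁) ⇒ log₁₀(t₂/t₁) = S_s·(1+e_p)/(C_α·H).
log₁₀(t₂/t₁) = 0.02 × (1+0.75) / (0.006×7.5) = 0.7778
t₂ = t₁ × 10^0.7778 = 4.7 × 5.995 = 28.18 years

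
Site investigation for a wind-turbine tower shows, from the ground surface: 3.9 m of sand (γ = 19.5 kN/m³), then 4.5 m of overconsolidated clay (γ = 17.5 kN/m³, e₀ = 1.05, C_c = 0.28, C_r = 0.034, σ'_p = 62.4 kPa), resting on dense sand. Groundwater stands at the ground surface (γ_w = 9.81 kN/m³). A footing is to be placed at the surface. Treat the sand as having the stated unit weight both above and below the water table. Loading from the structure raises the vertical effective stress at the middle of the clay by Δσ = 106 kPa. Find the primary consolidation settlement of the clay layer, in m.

Mid-depth of clay below the ground surface: z = 3.9 + 4.5/2 = 6.15 m.
Total vertical stress at mid-clay: σ_v = 19.5×3.9 + 17.5×2.25 = 115.42 kPa.
Pore pressure: u = 9.81×(6.15 − 0) = 60.332 kPa.
Initial effective stress: σ'_0 = σ_v − u = 115.42 − 60.332 = 55.088 kPa.
Final effective stress: σ'_f = 55.088 + 106 = 161.09 kPa.
σ'_f = 161.09 > σ'_p = 62.4 kPa, so the stress path crosses the preconsolidation pressure — recompression up to σ'_p, then virgin compression beyond:
S_c = H/(1+e₀)·[C_r·log₁₀(σ'_p/σ'_0) + C_c·log₁₀(σ'_f/σ'_p)]
    = 4.5/2.05 × [0.034×log₁₀(62.4/55.088) + 0.28×log₁₀(161.09/62.4)]
    = 2.1951 × [0.0018403 + 0.11533] = 0.2572 m

S_c ≈ 0.257 m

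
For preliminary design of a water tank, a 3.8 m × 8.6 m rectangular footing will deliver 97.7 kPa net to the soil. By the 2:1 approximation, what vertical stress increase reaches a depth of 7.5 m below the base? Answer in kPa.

Δσ_z ≈ 17.6 kPa

By the 2:1 method the load spreads at 1 horizontal : 2 vertical, so at depth z the loaded area has grown by z in each plan dimension:
Δσ = qBL/((B+z)(L+z)) = 97.7×3.8×8.6/((3.8+7.5)(8.6+7.5)) = 17.55 kPa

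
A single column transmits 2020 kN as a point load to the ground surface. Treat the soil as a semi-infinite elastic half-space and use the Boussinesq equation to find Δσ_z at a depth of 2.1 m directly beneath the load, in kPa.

Boussinesq vertical stress below a point load on an elastic half-space:
Δσ_z = 3P/(2πz²) · [1 + (r/z)²]^(−5/2)
r/z = 0/2.1 = 0; [1+(r/z)²]^(−5/2) = 1.
Δσ_z = 3×2020/(2π×2.1²) × 1 = 218.7 × 1 = 218.7 kPa

Δσ_z ≈ 219 kPa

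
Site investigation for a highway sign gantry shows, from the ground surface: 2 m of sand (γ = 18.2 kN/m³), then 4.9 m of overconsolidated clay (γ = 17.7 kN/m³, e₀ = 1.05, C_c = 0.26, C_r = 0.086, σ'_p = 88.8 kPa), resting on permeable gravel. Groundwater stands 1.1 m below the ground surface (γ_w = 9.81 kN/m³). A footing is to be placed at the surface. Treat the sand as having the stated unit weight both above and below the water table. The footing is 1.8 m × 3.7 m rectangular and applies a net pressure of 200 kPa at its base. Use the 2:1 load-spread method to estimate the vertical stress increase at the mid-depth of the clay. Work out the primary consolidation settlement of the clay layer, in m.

Mid-depth of clay below the ground surface: z = 2 + 4.9/2 = 4.45 m.
Total vertical stress at mid-clay: σ_v = 18.2×2 + 17.7×2.45 = 79.765 kPa.
Pore pressure: u = 9.81×(4.45 − 1.1) = 32.864 kPa.
Initial effective stress: σ'_0 = σ_v − u = 79.765 − 32.864 = 46.901 kPa.
Stress increase at mid-clay by the 2:1 spreading method:
Δσ = qBL/((B+z)(L+z)) = 200×1.8×3.7/((1.8+4.45)(3.7+4.45)) = 26.15 kPa
Final effective stress: σ'_f = 46.901 + 26.15 = 73.051 kPa.
σ'_f = 73.051 ≤ σ'_p = 88.8 kPa, so the clay remains overconsolidated and only the recompression index applies:
S_c = C_r·H/(1+e₀)·log₁₀(σ'_f/σ'_0) = 0.086×4.9/2.05×log₁₀(73.051/46.901)
    = 0.20556 × 0.19244 = 0.03956 m

S_c ≈ 0.0396 m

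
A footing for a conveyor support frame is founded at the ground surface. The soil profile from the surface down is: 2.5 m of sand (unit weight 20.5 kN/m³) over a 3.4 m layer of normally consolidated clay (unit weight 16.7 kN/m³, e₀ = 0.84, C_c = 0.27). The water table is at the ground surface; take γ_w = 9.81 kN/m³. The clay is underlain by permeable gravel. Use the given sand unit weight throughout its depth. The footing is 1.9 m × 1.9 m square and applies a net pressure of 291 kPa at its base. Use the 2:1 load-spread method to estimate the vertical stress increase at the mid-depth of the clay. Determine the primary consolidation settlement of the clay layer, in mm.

Mid-depth of clay below the ground surface: z = 2.5 + 3.4/2 = 4.2 m.
Total vertical stress at mid-clay: σ_v = 20.5×2.5 + 16.7×1.7 = 79.64 kPa.
Pore pressure: u = 9.81×(4.2 − 0) = 41.202 kPa.
Initial effective stress: σ'_0 = σ_v − u = 79.64 − 41.202 = 38.438 kPa.
Stress increase at mid-clay by the 2:1 spreading method:
Δσ = qBL/((B+z)(L+z)) = 291×1.9×1.9/((1.9+4.2)(1.9+4.2)) = 28.232 kPa
Final effective stress: σ'_f = σ'_0 + Δσ = 38.438 + 28.232 = 66.67 kPa.
Normally consolidated clay, so the full stress increment lies on the virgin compression line:
S_c = C_c·H/(1+e₀)·log₁₀(σ'_f/σ'_0) = 0.27×3.4/(1+0.84)×log₁₀(66.67/38.438)
    = 0.49891 × 0.23917 = 0.1193 m

S_c ≈ 119 mm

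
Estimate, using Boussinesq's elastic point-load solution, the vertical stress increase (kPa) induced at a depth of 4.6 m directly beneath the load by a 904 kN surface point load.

Δσ_z ≈ 20.4 kPa

Boussinesq vertical stress below a point load on an elastic half-space:
Δσ_z = 3P/(2πz²) · [1 + (r/z)²]^(−5/2)
r/z = 0/4.6 = 0; [1+(r/z)²]^(−5/2) = 1.
Δσ_z = 3×904/(2π×4.6²) × 1 = 20.398 × 1 = 20.4 kPa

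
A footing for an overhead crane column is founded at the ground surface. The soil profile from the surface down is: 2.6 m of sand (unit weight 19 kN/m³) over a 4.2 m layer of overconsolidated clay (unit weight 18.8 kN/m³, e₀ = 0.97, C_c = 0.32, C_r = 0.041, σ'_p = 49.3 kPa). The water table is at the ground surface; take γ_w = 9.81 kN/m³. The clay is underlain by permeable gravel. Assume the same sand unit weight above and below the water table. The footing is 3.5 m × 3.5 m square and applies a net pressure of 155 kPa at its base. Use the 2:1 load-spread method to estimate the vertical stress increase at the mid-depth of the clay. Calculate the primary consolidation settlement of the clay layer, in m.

Mid-depth of clay below the ground surface: z = 2.6 + 4.2/2 = 4.7 m.
Total vertical stress at mid-clay: σ_v = 19×2.6 + 18.8×2.1 = 88.88 kPa.
Pore pressure: u = 9.81×(4.7 − 0) = 46.107 kPa.
Initial effective stress: σ'_0 = σ_v − u = 88.88 − 46.107 = 42.773 kPa.
Stress increase at mid-clay by the 2:1 spreading method:
Δσ = qBL/((B+z)(L+z)) = 155×3.5×3.5/((3.5+4.7)(3.5+4.7)) = 28.238 kPa
Final effective stress: σ'_f = 42.773 + 28.238 = 71.011 kPa.
σ'_f = 71.011 > σ'_p = 49.3 kPa, so the stress path crosses the preconsolidation pressure — recompression up to σ'_p, then virgin compression beyond:
S_c = H/(1+e₀)·[C_r·log₁₀(σ'_p/σ'_0) + C_c·log₁₀(σ'_f/σ'_p)]
    = 4.2/1.97 × [0.041×log₁₀(49.3/42.773) + 0.32×log₁₀(71.011/49.3)]
    = 2.132 × [0.0025288 + 0.050713] = 0.1135 m

S_c ≈ 0.114 m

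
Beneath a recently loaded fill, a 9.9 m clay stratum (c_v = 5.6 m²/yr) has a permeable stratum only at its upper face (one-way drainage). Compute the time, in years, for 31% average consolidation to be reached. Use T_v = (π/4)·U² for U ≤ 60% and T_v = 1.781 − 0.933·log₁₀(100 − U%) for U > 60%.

t ≈ 1.32 years

Drainage path length: H_d = H = 9.9 m (single drainage).
U ≤ 60%: T_v = (π/4)·U² = (π/4)×0.31² = 0.075477.
t = T_v·H_d²/c_v = 0.075477×9.9²/5.6 = 1.321 years.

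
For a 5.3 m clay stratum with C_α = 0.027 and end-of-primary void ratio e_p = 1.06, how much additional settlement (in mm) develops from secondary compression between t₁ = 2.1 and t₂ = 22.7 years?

Secondary compression: S_s = C_α·H/(1+e_p)·log₁₀(t₂/t₁)
S_s = 0.027×5.3/(1+1.06)×log₁₀(22.7/2.1)
    = 0.06947 × 1.034 = 0.07181 m

S_s ≈ 71.8 mm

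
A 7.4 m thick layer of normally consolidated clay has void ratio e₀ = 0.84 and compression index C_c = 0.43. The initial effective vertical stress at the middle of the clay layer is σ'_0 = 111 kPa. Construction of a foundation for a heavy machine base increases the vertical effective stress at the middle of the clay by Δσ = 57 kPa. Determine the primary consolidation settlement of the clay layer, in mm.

Final effective stress: σ'_f = σ'_0 + Δσ = 111 + 57 = 168 kPa.
Normally consolidated clay, so the full stress increment lies on the virgin compression line:
S_c = C_c·H/(1+e₀)·log₁₀(σ'_f/σ'_0) = 0.43×7.4/(1+0.84)×log₁₀(168/111)
    = 1.7293 × 0.17999 = 0.3113 m

S_c ≈ 311 mm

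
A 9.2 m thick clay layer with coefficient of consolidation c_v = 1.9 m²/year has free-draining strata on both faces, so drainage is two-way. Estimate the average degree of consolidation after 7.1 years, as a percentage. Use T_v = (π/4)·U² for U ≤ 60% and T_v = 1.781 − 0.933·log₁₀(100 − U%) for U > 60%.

Drainage path length: H_d = H/2 = 4.6 m (double drainage).
T_v = c_v·t/H_d² = 1.9×7.1/4.6² = 0.63752.
T_v = 0.63752 corresponds to the U > 60% branch:
U = 1 − 10^((1.781 − T_v)/0.933)/100 = 0.8319

U ≈ 83.2 %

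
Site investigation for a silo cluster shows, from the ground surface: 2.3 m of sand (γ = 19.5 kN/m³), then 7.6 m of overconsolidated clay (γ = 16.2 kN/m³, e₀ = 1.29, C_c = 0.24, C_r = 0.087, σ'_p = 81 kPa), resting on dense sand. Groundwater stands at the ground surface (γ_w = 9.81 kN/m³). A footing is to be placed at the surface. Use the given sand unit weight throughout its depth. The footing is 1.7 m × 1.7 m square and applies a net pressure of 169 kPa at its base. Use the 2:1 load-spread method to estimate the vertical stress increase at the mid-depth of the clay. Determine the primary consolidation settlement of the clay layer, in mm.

Mid-depth of clay below the ground surface: z = 2.3 + 7.6/2 = 6.1 m.
Total vertical stress at mid-clay: σ_v = 19.5×2.3 + 16.2×3.8 = 106.41 kPa.
Pore pressure: u = 9.81×(6.1 − 0) = 59.841 kPa.
Initial effective stress: σ'_0 = σ_v − u = 106.41 − 59.841 = 46.569 kPa.
Stress increase at mid-clay by the 2:1 spreading method:
Δσ = qBL/((B+z)(L+z)) = 169×1.7×1.7/((1.7+6.1)(1.7+6.1)) = 8.0278 kPa
Final effective stress: σ'_f = 46.569 + 8.0278 = 54.597 kPa.
σ'_f = 54.597 ≤ σ'_p = 81 kPa, so the clay remains overconsolidated and only the recompression index applies:
S_c = C_r·H/(1+e₀)·log₁₀(σ'_f/σ'_0) = 0.087×7.6/2.29×log₁₀(54.597/46.569)
    = 0.28874 × 0.069072 = 0.01994 m

S_c ≈ 19.9 mm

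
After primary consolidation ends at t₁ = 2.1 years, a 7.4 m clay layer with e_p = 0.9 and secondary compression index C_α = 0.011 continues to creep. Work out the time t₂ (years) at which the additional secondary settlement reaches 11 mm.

S_s = C_α·H/(1+e_p)·log₁₀(t₂/t₁) ⇒ log₁₀(t₂/t₁) = S_s·(1+e_p)/(C_α·H).
log₁₀(t₂/t₁) = 0.011 × (1+0.9) / (0.011×7.4) = 0.2568
t₂ = t₁ × 10^0.2568 = 2.1 × 1.806 = 3.793 years

t₂ ≈ 3.79 years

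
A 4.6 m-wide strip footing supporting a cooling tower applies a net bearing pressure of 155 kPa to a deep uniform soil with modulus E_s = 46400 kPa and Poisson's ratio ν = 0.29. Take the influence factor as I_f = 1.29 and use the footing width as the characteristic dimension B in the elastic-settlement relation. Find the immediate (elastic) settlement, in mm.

S_e ≈ 18.2 mm

Immediate (elastic) settlement: S_e = q·B·(1−ν²)/E_s · I_f.
S_e = 155 × 4.6 × (1 − 0.29²) / 46400 × 1.29
    = 155 × 4.6 × 0.9159 / 46400 × 1.29
    = 0.01816 m = 18.16 mm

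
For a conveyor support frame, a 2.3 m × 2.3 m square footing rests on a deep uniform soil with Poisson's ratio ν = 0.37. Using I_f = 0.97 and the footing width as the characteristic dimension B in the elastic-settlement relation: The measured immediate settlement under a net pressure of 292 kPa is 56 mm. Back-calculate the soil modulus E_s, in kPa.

S_e = q·B·(1−ν²)/E_s · I_f  ⇒  E_s = q·B·(1−ν²)·I_f / S_e.
E_s = 292 × 2.3 × 0.8631 × 0.97 / 0.056 = 10040 kPa

E_s ≈ 10000 kPa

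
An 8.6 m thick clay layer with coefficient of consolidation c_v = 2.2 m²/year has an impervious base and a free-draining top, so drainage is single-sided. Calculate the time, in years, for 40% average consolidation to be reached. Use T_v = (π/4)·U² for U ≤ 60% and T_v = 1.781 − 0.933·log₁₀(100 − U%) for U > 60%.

t ≈ 4.22 years

Drainage path length: H_d = H = 8.6 m (single drainage).
U ≤ 60%: T_v = (π/4)·U² = (π/4)×0.4² = 0.12566.
t = T_v·H_d²/c_v = 0.12566×8.6²/2.2 = 4.224 years.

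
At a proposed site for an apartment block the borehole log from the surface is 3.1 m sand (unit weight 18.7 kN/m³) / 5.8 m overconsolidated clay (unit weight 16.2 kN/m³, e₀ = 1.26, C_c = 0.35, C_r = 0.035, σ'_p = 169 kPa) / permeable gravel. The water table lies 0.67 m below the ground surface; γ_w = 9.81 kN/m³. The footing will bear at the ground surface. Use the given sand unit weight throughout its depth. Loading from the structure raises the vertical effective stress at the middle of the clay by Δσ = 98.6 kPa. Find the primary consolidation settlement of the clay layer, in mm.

Mid-depth of clay below the ground surface: z = 3.1 + 5.8/2 = 6 m.
Total vertical stress at mid-clay: σ_v = 18.7×3.1 + 16.2×2.9 = 104.95 kPa.
Pore pressure: u = 9.81×(6 − 0.67) = 52.287 kPa.
Initial effective stress: σ'_0 = σ_v − u = 104.95 − 52.287 = 52.663 kPa.
Final effective stress: σ'_f = 52.663 + 98.6 = 151.26 kPa.
σ'_f = 151.26 ≤ σ'_p = 169 kPa, so the clay remains overconsolidated and only the recompression index applies:
S_c = C_r·H/(1+e₀)·log₁₀(σ'_f/σ'_0) = 0.035×5.8/2.26×log₁₀(151.26/52.663)
    = 0.089824 × 0.45822 = 0.04116 m

S_c ≈ 41.2 mm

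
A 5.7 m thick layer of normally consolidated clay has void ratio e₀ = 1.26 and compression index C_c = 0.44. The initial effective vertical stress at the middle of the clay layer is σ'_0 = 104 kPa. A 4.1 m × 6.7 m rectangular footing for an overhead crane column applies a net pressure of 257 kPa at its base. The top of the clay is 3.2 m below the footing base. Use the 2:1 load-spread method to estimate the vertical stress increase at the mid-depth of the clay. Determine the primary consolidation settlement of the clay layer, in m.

Mid-depth of clay below the footing base: z = 3.2 + 5.7/2 = 6.05 m.
Stress increase at mid-clay by the 2:1 spreading method:
Δσ = qBL/((B+z)(L+z)) = 257×4.1×6.7/((4.1+6.05)(6.7+6.05)) = 54.553 kPa
Final effective stress: σ'_f = σ'_0 + Δσ = 104 + 54.553 = 158.55 kPa.
Normally consolidated clay, so the full stress increment lies on the virgin compression line:
S_c = C_c·H/(1+e₀)·log₁₀(σ'_f/σ'_0) = 0.44×5.7/(1+1.26)×log₁₀(158.55/104)
    = 1.1097 × 0.18313 = 0.2032 m

S_c ≈ 0.203 m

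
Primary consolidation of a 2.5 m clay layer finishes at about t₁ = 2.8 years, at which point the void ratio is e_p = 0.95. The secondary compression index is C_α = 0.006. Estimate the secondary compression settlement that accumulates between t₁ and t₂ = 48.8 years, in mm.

S_s ≈ 9.55 mm

Secondary compression: S_s = C_α·H/(1+e_p)·log₁₀(t₂/t₁)
S_s = 0.006×2.5/(1+0.95)×log₁₀(48.8/2.8)
    = 0.007692 × 1.241 = 0.009548 m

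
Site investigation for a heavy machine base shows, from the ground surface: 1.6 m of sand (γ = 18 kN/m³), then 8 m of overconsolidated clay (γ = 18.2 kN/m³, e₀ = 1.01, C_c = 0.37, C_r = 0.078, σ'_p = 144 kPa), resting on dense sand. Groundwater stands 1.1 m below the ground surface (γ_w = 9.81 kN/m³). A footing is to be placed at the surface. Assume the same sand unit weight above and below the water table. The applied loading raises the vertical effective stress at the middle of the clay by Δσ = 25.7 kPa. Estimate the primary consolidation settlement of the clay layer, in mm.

Mid-depth of clay below the ground surface: z = 1.6 + 8/2 = 5.6 m.
Total vertical stress at mid-clay: σ_v = 18×1.6 + 18.2×4 = 101.6 kPa.
Pore pressure: u = 9.81×(5.6 − 1.1) = 44.145 kPa.
Initial effective stress: σ'_0 = σ_v − u = 101.6 − 44.145 = 57.455 kPa.
Final effective stress: σ'_f = 57.455 + 25.7 = 83.155 kPa.
σ'_f = 83.155 ≤ σ'_p = 144 kPa, so the clay remains overconsolidated and only the recompression index applies:
S_c = C_r·H/(1+e₀)·log₁₀(σ'_f/σ'_0) = 0.078×8/2.01×log₁₀(83.155/57.455)
    = 0.31045 × 0.16056 = 0.04985 m

S_c ≈ 49.8 mm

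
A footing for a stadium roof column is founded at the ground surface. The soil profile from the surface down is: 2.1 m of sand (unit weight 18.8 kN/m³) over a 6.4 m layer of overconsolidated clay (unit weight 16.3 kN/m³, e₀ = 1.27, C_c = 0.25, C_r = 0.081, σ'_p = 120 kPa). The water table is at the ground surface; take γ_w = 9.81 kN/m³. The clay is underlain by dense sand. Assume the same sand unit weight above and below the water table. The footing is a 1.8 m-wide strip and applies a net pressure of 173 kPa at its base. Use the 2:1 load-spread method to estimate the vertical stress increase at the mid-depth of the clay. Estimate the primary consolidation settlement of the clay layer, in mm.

S_c ≈ 73.9 mm

Mid-depth of clay below the ground surface: z = 2.1 + 6.4/2 = 5.3 m.
Total vertical stress at mid-clay: σ_v = 18.8×2.1 + 16.3×3.2 = 91.64 kPa.
Pore pressure: u = 9.81×(5.3 − 0) = 51.993 kPa.
Initial effective stress: σ'_0 = σ_v − u = 91.64 − 51.993 = 39.647 kPa.
Stress increase at mid-clay by the 2:1 spreading method:
Δσ = qB/(B+z) = 173×1.8/(1.8+5.3) = 43.859 kPa
Final effective stress: σ'_f = 39.647 + 43.859 = 83.506 kPa.
σ'_f = 83.506 ≤ σ'_p = 120 kPa, so the clay remains overconsolidated and only the recompression index applies:
S_c = C_r·H/(1+e₀)·log₁₀(σ'_f/σ'_0) = 0.081×6.4/2.27×log₁₀(83.506/39.647)
    = 0.22837 × 0.32351 = 0.07388 m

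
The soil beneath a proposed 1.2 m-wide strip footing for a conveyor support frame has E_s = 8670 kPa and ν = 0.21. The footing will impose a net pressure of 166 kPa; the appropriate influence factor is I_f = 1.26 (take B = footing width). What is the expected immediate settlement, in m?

S_e ≈ 0.0277 m

Immediate (elastic) settlement: S_e = q·B·(1−ν²)/E_s · I_f.
S_e = 166 × 1.2 × (1 − 0.21²) / 8670 × 1.26
    = 166 × 1.2 × 0.9559 / 8670 × 1.26
    = 0.02767 m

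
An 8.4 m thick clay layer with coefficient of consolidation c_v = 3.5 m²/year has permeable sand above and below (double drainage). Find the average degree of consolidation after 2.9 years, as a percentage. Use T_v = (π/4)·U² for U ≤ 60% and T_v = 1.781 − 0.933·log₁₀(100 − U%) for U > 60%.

Drainage path length: H_d = H/2 = 4.2 m (double drainage).
T_v = c_v·t/H_d² = 3.5×2.9/4.2² = 0.5754.
T_v = 0.5754 corresponds to the U > 60% branch:
U = 1 − 10^((1.781 − T_v)/0.933)/100 = 0.804

U ≈ 80.4 %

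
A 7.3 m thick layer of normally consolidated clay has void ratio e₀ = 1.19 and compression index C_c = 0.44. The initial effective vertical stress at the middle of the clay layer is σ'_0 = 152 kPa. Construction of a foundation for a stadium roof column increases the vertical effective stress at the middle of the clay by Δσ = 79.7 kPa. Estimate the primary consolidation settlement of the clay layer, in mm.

S_c ≈ 269 mm

Final effective stress: σ'_f = σ'_0 + Δσ = 152 + 79.7 = 231.7 kPa.
Normally consolidated clay, so the full stress increment lies on the virgin compression line:
S_c = C_c·H/(1+e₀)·log₁₀(σ'_f/σ'_0) = 0.44×7.3/(1+1.19)×log₁₀(231.7/152)
    = 1.4667 × 0.18308 = 0.2685 m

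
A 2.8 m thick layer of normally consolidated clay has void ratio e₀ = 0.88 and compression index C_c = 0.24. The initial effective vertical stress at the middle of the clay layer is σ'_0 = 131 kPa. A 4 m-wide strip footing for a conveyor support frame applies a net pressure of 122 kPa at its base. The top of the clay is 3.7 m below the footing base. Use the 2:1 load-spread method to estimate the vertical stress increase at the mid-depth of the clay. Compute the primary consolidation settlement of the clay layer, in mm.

S_c ≈ 53.3 mm

Mid-depth of clay below the footing base: z = 3.7 + 2.8/2 = 5.1 m.
Stress increase at mid-clay by the 2:1 spreading method:
Δσ = qB/(B+z) = 122×4/(4+5.1) = 53.626 kPa
Final effective stress: σ'_f = σ'_0 + Δσ = 131 + 53.626 = 184.63 kPa.
Normally consolidated clay, so the full stress increment lies on the virgin compression line:
S_c = C_c·H/(1+e₀)·log₁₀(σ'_f/σ'_0) = 0.24×2.8/(1+0.88)×log₁₀(184.63/131)
    = 0.35745 × 0.14903 = 0.05327 m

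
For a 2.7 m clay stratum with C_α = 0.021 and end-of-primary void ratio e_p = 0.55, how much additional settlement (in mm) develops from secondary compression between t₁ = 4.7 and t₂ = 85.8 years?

S_s ≈ 46.1 mm

Secondary compression: S_s = C_α·H/(1+e_p)·log₁₀(t₂/t₁)
S_s = 0.021×2.7/(1+0.55)×log₁₀(85.8/4.7)
    = 0.03658 × 1.261 = 0.04614 m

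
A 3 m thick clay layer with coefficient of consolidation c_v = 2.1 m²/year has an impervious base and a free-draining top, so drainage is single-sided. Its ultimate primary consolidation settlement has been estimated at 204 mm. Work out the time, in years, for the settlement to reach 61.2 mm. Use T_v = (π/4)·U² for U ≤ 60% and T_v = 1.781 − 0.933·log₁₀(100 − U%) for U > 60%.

t ≈ 0.303 years

Drainage path length: H_d = H = 3 m (single drainage).
U = S(t)/S_ult = 61.2/204 = 0.3.
U ≤ 60%: T_v = (π/4)·U² = (π/4)×0.3² = 0.070686.
t = T_v·H_d²/c_v = 0.070686×3²/2.1 = 0.3029 years.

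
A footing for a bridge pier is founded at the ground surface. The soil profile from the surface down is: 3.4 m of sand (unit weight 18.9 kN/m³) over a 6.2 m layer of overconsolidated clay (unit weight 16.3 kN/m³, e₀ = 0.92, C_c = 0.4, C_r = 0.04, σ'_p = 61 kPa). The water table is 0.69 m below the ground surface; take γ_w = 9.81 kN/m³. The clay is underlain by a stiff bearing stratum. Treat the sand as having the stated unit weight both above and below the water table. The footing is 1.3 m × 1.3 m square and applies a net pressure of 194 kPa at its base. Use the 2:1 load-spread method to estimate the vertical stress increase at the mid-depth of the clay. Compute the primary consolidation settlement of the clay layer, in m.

Mid-depth of clay below the ground surface: z = 3.4 + 6.2/2 = 6.5 m.
Total vertical stress at mid-clay: σ_v = 18.9×3.4 + 16.3×3.1 = 114.79 kPa.
Pore pressure: u = 9.81×(6.5 − 0.69) = 56.996 kPa.
Initial effective stress: σ'_0 = σ_v − u = 114.79 − 56.996 = 57.794 kPa.
Stress increase at mid-clay by the 2:1 spreading method:
Δσ = qBL/((B+z)(L+z)) = 194×1.3×1.3/((1.3+6.5)(1.3+6.5)) = 5.3889 kPa
Final effective stress: σ'_f = 57.794 + 5.3889 = 63.183 kPa.
σ'_f = 63.183 > σ'_p = 61 kPa, so the stress path crosses the preconsolidation pressure — recompression up to σ'_p, then virgin compression beyond:
S_c = H/(1+e₀)·[C_r·log₁₀(σ'_p/σ'_0) + C_c·log₁₀(σ'_f/σ'_p)]
    = 6.2/1.92 × [0.04×log₁₀(61/57.794) + 0.4×log₁₀(63.183/61)]
    = 3.2292 × [0.00093788 + 0.0061082] = 0.02275 m

S_c ≈ 0.0228 m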